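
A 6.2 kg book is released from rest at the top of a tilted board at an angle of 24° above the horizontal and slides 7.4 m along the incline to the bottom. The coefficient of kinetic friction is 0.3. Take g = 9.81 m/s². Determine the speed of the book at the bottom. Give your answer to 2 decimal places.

4.39 m/s

The weight component along the incline is mg sin 24° = 24.739 N and the normal force is N = mg cos 24° = 55.564 N.
Friction up the slope is f = μN = 0.3 × 55.564 = 16.669 N, so the net downslope force is 24.739 − 16.669 = 8.070 N and a = 8.070 / 6.2 = 1.3016 m/s².
Starting from rest over a distance of 7.4 m, v² = 2aL = 2 × 1.3016 × 7.4 = 19.2637, so v = 4.3890 m/s.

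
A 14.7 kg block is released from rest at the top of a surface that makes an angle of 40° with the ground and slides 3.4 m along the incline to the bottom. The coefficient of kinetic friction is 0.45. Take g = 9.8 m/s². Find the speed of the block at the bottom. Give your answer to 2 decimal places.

4.46 m/s

The weight component along the incline is mg sin 40° = 92.600 N and the normal force is N = mg cos 40° = 110.356 N.
Friction up the slope is f = μN = 0.45 × 110.356 = 49.660 N, so the net downslope force is 92.600 − 49.660 = 42.940 N and a = 42.940 / 14.7 = 2.9211 m/s².
Starting from rest over a distance of 3.4 m, v² = 2aL = 2 × 2.9211 × 3.4 = 19.8635, so v = 4.4568 m/s.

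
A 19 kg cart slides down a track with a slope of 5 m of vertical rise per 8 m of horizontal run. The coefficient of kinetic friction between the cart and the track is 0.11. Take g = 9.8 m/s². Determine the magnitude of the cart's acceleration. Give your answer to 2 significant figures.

Resolving the weight along the incline: the component pulling the cart down the slope is mg sin 32.01° = 19 × 9.8 × 0.5300 = 98.686 N, and the normal force is N = mg cos 32.01° = 19 × 9.8 × 0.8480 = 157.898 N.
Kinetic friction acts up the slope with magnitude f = μN = 0.11 × 157.898 = 17.369 N.
Net force along the incline is 98.686 − 17.369 = 81.317 N, so a = 81.317 / 19 = 4.2798 m/s².

4.3 m/s²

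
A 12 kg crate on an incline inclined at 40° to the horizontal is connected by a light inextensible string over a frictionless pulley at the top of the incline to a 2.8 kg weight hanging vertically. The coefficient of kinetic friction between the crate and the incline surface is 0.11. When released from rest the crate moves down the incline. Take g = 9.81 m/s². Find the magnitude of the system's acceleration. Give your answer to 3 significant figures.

2.59 m/s²

For the crate on the incline: the weight component along the slope is m₁g sin 40° = 12 × 9.81 × 0.6428 = 75.670 N and the normal force is N = m₁g cos 40° = 90.179 N.
Kinetic friction opposes the crate's motion down the incline: f = μN = 0.11 × 90.179 = 9.920 N acting up the slope.
Newton's second law for the crate (down-slope positive): 75.670 − 9.920 − T = 12 a. For the hanging weight (upward positive): T − 2.8 × 9.81 = 2.8 a.
Adding the two equations eliminates T: 38.282 = 14.8 a, so a = 2.5866 m/s².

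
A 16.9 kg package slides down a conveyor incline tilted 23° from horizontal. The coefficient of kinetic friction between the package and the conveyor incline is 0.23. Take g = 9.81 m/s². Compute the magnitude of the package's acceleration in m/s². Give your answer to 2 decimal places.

1.76 m/s²

Resolving the weight along the incline: the component pulling the package down the slope is mg sin 23° = 16.9 × 9.81 × 0.3907 = 64.774 N, and the normal force is N = mg cos 23° = 16.9 × 9.81 × 0.9205 = 152.609 N.
Kinetic friction acts up the slope with magnitude f = μN = 0.23 × 152.609 = 35.100 N.
Net force along the incline is 64.774 − 35.100 = 29.674 N, so a = 29.674 / 16.9 = 1.7559 m/s².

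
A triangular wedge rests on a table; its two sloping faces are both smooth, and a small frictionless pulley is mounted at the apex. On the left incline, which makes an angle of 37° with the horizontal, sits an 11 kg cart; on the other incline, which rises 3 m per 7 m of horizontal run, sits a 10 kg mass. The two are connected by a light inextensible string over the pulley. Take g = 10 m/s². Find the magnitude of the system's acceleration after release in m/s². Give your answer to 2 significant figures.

1.3 m/s²

Resolve each weight along its own incline: the 11 kg mass has component 11 × 10 × sin 37° = 66.200 N down its slope, and the 10 kg mass has 10 × 10 × sin 23.20° = 39.392 N down its slope.
The 11 kg side's 66.200 N exceeds the other side's 39.392 N, so that mass slides down and the 10 kg mass slides up. Taking that direction as positive, Newton's second law for the whole system gives 66.200 − 39.392 = (11 + 10) a, so a = 26.808 / 21 = 1.2766 m/s².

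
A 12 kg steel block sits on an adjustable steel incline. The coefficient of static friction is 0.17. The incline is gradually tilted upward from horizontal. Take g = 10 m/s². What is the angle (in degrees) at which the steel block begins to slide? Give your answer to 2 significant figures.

9.6°

At the threshold of sliding, static friction is at its maximum μ_s N and exactly balances the weight component along the incline: mg sin θ = μ_s mg cos θ.
Hence tan θ = μ_s = 0.17, so θ = arctan(0.17) = 9.6480°.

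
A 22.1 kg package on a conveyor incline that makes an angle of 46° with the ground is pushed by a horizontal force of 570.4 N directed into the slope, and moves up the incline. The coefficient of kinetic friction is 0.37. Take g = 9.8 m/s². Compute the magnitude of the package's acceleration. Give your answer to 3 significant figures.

The horizontal push has components F cos 46° = 570.4 × 0.6947 = 396.257 N up the incline and F sin 46° = 570.4 × 0.7193 = 410.289 N pressing into the surface.
The normal force is therefore N = mg cos 46° + F sin 46° = 150.458 + 410.289 = 560.747 N, and kinetic friction down the slope is μN = 0.37 × 560.747 = 207.476 N.
Along the incline: F cos 46° − mg sin 46° − μN = ma, so 396.257 − 155.786 − 207.476 = 22.1 a, giving a = 1.4930 m/s².

1.49 m/s²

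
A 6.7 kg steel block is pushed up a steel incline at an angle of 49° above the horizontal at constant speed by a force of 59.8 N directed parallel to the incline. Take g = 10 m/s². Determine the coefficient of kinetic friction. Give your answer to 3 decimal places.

At constant speed ΣF = 0 along the incline. The applied 59.8 N acts up the slope; the weight component mg sin 49° = 50.566 N and kinetic friction μN both act down the slope.
So 59.8 = 50.566 + μ × 43.956, giving μ = (59.8 − 50.566) / 43.956 = 0.2101.

0.210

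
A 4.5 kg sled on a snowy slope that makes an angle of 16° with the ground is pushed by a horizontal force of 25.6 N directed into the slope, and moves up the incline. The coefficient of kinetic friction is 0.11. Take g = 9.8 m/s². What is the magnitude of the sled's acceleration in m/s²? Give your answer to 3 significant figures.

1.56 m/s²

The horizontal push has components F cos 16° = 25.6 × 0.9613 = 24.609 N up the incline and F sin 16° = 25.6 × 0.2756 = 7.055 N pressing into the surface.
The normal force is therefore N = mg cos 16° + F sin 16° = 42.393 + 7.055 = 49.448 N, and kinetic friction down the slope is μN = 0.11 × 49.448 = 5.439 N.
Along the incline: F cos 16° − mg sin 16° − μN = ma, so 24.609 − 12.154 − 5.439 = 4.5 a, giving a = 1.5591 m/s².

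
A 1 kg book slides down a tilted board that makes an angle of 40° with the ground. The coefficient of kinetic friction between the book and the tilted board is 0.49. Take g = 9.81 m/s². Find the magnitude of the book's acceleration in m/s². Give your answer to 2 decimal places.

2.62 m/s²

Resolving the weight along the incline: the component pulling the book down the slope is mg sin 40° = 1 × 9.81 × 0.6428 = 6.306 N, and the normal force is N = mg cos 40° = 1 × 9.81 × 0.7660 = 7.514 N.
Kinetic friction acts up the slope with magnitude f = μN = 0.49 × 7.514 = 3.682 N.
Net force along the incline is 6.306 − 3.682 = 2.624 N, so a = 2.624 / 1 = 2.6240 m/s².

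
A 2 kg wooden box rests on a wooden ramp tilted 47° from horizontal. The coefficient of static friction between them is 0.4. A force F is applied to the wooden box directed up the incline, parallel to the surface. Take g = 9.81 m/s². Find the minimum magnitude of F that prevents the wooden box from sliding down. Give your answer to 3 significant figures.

The normal force is N = mg cos 47° = 13.381 N. With F at its minimum the wooden box is on the verge of sliding down, so static friction is at its maximum μ_s N = 0.4 × 13.381 = 5.352 N and acts up the slope.
Equilibrium along the incline: F + μ_s N = mg sin 47°, so F = 14.349 − 5.352 = 8.997 N.

9.00 N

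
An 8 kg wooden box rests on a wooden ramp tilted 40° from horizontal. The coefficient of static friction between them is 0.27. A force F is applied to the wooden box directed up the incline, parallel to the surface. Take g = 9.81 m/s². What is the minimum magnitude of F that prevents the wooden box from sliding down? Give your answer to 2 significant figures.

The normal force is N = mg cos 40° = 60.119 N. With F at its minimum the wooden box is on the verge of sliding down, so static friction is at its maximum μ_s N = 0.27 × 60.119 = 16.232 N and acts up the slope.
Equilibrium along the incline: F + μ_s N = mg sin 40°, so F = 50.446 − 16.232 = 34.214 N.

34 N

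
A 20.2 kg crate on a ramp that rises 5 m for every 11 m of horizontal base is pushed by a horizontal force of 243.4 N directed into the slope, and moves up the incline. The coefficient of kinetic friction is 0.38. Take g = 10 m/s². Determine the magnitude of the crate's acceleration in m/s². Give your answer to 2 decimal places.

The horizontal push has components F cos 24.44° = 243.4 × 0.9104 = 221.591 N up the incline and F sin 24.44° = 243.4 × 0.4138 = 100.719 N pressing into the surface.
The normal force is therefore N = mg cos 24.44° + F sin 24.44° = 183.901 + 100.719 = 284.620 N, and kinetic friction down the slope is μN = 0.38 × 284.620 = 108.156 N.
Along the incline: F cos 24.44° − mg sin 24.44° − μN = ma, so 221.591 − 83.588 − 108.156 = 20.2 a, giving a = 1.4776 m/s².

1.48 m/s²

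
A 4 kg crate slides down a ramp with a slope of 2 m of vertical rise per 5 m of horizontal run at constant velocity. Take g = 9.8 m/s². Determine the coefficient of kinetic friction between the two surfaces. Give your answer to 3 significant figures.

At constant velocity the net force along the incline is zero: mg sin 21.80° = μ mg cos 21.80°.
So μ = tan 21.80° = 0.3714 / 0.9285 = 0.4000.

0.400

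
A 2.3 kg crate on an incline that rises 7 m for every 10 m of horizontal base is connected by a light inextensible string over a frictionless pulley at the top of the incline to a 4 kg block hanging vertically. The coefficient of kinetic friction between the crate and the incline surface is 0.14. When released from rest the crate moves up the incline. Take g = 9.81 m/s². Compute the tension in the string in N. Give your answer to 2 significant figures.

For the crate on the incline: the weight component along the slope is m₁g sin 34.99° = 2.3 × 9.81 × 0.5735 = 12.940 N and the normal force is N = m₁g cos 34.99° = 18.484 N.
Kinetic friction opposes the crate's motion up the incline: f = μN = 0.14 × 18.484 = 2.588 N acting down the slope.
Newton's second law for the crate (up-slope positive): T − 12.940 − 2.588 = 2.3 a. For the hanging block (downward positive): 4 × 9.81 − T = 4 a.
Adding the two equations eliminates T: 23.712 = 6.3 a, so a = 3.7638 m/s².
Then from the hanging block's equation, T = 4 × (9.81 − 3.7638) = 24.185 N.

24 N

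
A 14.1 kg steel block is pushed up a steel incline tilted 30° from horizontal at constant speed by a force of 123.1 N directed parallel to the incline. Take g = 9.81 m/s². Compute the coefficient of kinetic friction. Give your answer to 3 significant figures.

0.450

At constant speed ΣF = 0 along the incline. The applied 123.1 N acts up the slope; the weight component mg sin 30° = 69.160 N and kinetic friction μN both act down the slope.
So 123.1 = 69.160 + μ × 119.789, giving μ = (123.1 − 69.160) / 119.789 = 0.4503.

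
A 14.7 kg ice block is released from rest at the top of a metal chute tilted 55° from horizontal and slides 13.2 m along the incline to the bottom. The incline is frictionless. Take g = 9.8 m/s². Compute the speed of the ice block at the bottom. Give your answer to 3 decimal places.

14.558 m/s

The weight component along the incline is mg sin 55° = 118.007 N and the normal force is N = mg cos 55° = 82.629 N.
With no friction, a = g sin 55° = 8.0277 m/s².
Starting from rest over a distance of 13.2 m, v² = 2aL = 2 × 8.0277 × 13.2 = 211.9313, so v = 14.5579 m/s.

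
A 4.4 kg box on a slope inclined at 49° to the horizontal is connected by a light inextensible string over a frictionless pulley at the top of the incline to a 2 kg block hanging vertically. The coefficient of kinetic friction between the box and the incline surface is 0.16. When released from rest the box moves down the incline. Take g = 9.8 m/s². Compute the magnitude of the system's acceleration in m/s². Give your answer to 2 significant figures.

For the box on the incline: the weight component along the slope is m₁g sin 49° = 4.4 × 9.8 × 0.7547 = 32.543 N and the normal force is N = m₁g cos 49° = 28.289 N.
Kinetic friction opposes the box's motion down the incline: f = μN = 0.16 × 28.289 = 4.526 N acting up the slope.
Newton's second law for the box (down-slope positive): 32.543 − 4.526 − T = 4.4 a. For the hanging block (upward positive): T − 2 × 9.8 = 2 a.
Adding the two equations eliminates T: 8.417 = 6.4 a, so a = 1.3152 m/s².

1.3 m/s²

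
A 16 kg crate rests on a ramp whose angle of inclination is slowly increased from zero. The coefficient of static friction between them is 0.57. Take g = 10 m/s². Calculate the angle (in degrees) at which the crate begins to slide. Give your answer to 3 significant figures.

At the threshold of sliding, static friction is at its maximum μ_s N and exactly balances the weight component along the incline: mg sin θ = μ_s mg cos θ.
Hence tan θ = μ_s = 0.57, so θ = arctan(0.57) = 29.6831°.

29.7°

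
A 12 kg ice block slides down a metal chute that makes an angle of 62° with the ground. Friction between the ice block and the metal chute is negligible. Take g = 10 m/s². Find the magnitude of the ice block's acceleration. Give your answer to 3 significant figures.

8.83 m/s²

Resolving the weight along the incline: the component pulling the ice block down the slope is mg sin 62° = 12 × 10 × 0.8829 = 105.948 N, and the normal force is N = mg cos 62° = 12 × 10 × 0.4695 = 56.340 N.
With no friction the net force along the incline is 105.948 N, so a = g sin 62° = 105.948 / 12 = 8.8290 m/s².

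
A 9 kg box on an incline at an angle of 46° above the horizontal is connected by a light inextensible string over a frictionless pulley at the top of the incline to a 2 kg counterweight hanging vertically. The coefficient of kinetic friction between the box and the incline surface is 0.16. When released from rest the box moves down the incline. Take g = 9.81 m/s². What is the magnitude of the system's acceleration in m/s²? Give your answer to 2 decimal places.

3.10 m/s²

For the box on the incline: the weight component along the slope is m₁g sin 46° = 9 × 9.81 × 0.7193 = 63.507 N and the normal force is N = m₁g cos 46° = 61.331 N.
Kinetic friction opposes the box's motion down the incline: f = μN = 0.16 × 61.331 = 9.813 N acting up the slope.
Newton's second law for the box (down-slope positive): 63.507 − 9.813 − T = 9 a. For the hanging counterweight (upward positive): T − 2 × 9.81 = 2 a.
Adding the two equations eliminates T: 34.074 = 11 a, so a = 3.0976 m/s².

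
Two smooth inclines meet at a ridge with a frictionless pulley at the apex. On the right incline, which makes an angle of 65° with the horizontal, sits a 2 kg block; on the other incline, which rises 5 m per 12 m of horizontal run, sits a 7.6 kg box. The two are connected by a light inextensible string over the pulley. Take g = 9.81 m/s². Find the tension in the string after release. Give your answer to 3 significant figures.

Resolve each weight along its own incline: the 2 kg mass has component 2 × 9.81 × sin 65° = 17.782 N down its slope, and the 7.6 kg mass has 7.6 × 9.81 × sin 22.62° = 28.675 N down its slope.
The 7.6 kg side's 28.675 N exceeds the other side's 17.782 N, so that mass slides down and the 2 kg mass slides up. Taking that direction as positive, Newton's second law for the whole system gives 28.675 − 17.782 = (2 + 7.6) a, so a = 10.893 / 9.6 = 1.1347 m/s².
For the 2 kg mass (up-slope positive): T − 17.782 = 2 × 1.1347, so T = 20.051 N.

20.1 N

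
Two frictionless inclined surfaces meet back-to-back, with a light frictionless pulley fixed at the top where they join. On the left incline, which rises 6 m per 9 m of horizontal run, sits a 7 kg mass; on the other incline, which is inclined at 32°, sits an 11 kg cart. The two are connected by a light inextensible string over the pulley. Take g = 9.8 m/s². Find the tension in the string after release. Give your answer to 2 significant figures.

Resolve each weight along its own incline: the 7 kg mass has component 7 × 9.8 × sin 33.69° = 38.052 N down its slope, and the 11 kg mass has 11 × 9.8 × sin 32° = 57.125 N down its slope.
The 11 kg side's 57.125 N exceeds the other side's 38.052 N, so that mass slides down and the 7 kg mass slides up. Taking that direction as positive, Newton's second law for the whole system gives 57.125 − 38.052 = (7 + 11) a, so a = 19.073 / 18 = 1.0596 m/s².
For the 7 kg mass (up-slope positive): T − 38.052 = 7 × 1.0596, so T = 45.469 N.

45 N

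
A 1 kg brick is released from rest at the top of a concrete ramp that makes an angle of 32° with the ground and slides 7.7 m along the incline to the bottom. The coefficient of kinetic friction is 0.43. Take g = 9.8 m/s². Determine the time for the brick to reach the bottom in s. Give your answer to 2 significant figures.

3.1 s

The weight component along the incline is mg sin 32° = 5.193 N and the normal force is N = mg cos 32° = 8.311 N.
Friction up the slope is f = μN = 0.43 × 8.311 = 3.574 N, so the net downslope force is 5.193 − 3.574 = 1.619 N and a = 1.619 / 1 = 1.6190 m/s².
Starting from rest, L = ½at², so t = √(2L/a) = √(2 × 7.7 / 1.6190) = 3.0842 s.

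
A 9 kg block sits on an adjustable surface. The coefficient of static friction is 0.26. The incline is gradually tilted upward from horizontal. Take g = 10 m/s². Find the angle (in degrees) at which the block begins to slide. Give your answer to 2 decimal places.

At the threshold of sliding, static friction is at its maximum μ_s N and exactly balances the weight component along the incline: mg sin θ = μ_s mg cos θ.
Hence tan θ = μ_s = 0.26, so θ = arctan(0.26) = 14.5742°.

14.57°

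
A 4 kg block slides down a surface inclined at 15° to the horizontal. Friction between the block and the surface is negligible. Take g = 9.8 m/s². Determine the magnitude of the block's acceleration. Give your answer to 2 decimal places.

2.54 m/s²

Resolving the weight along the incline: the component pulling the block down the slope is mg sin 15° = 4 × 9.8 × 0.2588 = 10.145 N, and the normal force is N = mg cos 15° = 4 × 9.8 × 0.9659 = 37.863 N.
With no friction the net force along the incline is 10.145 N, so a = g sin 15° = 10.145 / 4 = 2.5362 m/s².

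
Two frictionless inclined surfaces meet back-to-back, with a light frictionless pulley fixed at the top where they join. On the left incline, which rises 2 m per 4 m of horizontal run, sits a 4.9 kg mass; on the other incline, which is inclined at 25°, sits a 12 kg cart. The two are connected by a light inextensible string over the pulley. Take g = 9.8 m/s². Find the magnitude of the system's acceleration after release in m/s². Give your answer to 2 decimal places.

Resolve each weight along its own incline: the 4.9 kg mass has component 4.9 × 9.8 × sin 26.57° = 21.475 N down its slope, and the 12 kg mass has 12 × 9.8 × sin 25° = 49.700 N down its slope.
The 12 kg side's 49.700 N exceeds the other side's 21.475 N, so that mass slides down and the 4.9 kg mass slides up. Taking that direction as positive, Newton's second law for the whole system gives 49.700 − 21.475 = (4.9 + 12) a, so a = 28.225 / 16.9 = 1.6701 m/s².

1.67 m/s²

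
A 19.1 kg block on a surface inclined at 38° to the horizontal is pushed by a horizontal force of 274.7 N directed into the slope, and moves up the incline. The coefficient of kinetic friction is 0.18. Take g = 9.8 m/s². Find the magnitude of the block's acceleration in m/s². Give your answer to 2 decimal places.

The horizontal push has components F cos 38° = 274.7 × 0.7880 = 216.464 N up the incline and F sin 38° = 274.7 × 0.6157 = 169.133 N pressing into the surface.
The normal force is therefore N = mg cos 38° + F sin 38° = 147.498 + 169.133 = 316.631 N, and kinetic friction down the slope is μN = 0.18 × 316.631 = 56.994 N.
Along the incline: F cos 38° − mg sin 38° − μN = ma, so 216.464 − 115.247 − 56.994 = 19.1 a, giving a = 2.3153 m/s².

2.32 m/s²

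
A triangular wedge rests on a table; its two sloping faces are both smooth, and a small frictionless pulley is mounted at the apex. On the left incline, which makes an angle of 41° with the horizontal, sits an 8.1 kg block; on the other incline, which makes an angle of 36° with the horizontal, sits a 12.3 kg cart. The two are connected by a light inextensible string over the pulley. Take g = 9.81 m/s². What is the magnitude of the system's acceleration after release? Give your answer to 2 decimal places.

0.92 m/s²

Resolve each weight along its own incline: the 8.1 kg mass has component 8.1 × 9.81 × sin 41° = 52.131 N down its slope, and the 12.3 kg mass has 12.3 × 9.81 × sin 36° = 70.924 N down its slope.
The 12.3 kg side's 70.924 N exceeds the other side's 52.131 N, so that mass slides down and the 8.1 kg mass slides up. Taking that direction as positive, Newton's second law for the whole system gives 70.924 − 52.131 = (8.1 + 12.3) a, so a = 18.793 / 20.4 = 0.9212 m/s².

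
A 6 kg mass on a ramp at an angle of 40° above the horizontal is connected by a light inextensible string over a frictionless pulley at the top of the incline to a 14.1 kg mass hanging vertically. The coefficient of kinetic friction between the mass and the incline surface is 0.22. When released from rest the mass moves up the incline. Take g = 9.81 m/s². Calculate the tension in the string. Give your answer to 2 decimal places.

For the mass on the incline: the weight component along the slope is m₁g sin 40° = 6 × 9.81 × 0.6428 = 37.835 N and the normal force is N = m₁g cos 40° = 45.089 N.
Kinetic friction opposes the mass's motion up the incline: f = μN = 0.22 × 45.089 = 9.920 N acting down the slope.
Newton's second law for the mass (up-slope positive): T − 37.835 − 9.920 = 6 a. For the hanging mass (downward positive): 14.1 × 9.81 − T = 14.1 a.
Adding the two equations eliminates T: 90.566 = 20.1 a, so a = 4.5058 m/s².
Then from the hanging mass's equation, T = 14.1 × (9.81 − 4.5058) = 74.789 N.

74.79 N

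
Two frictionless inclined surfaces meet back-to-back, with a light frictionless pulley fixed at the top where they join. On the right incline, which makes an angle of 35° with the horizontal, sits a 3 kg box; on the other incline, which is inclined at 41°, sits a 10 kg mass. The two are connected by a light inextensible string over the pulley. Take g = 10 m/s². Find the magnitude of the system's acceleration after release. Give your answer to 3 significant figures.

3.72 m/s²

Resolve each weight along its own incline: the 3 kg mass has component 3 × 10 × sin 35° = 17.207 N down its slope, and the 10 kg mass has 10 × 10 × sin 41° = 65.606 N down its slope.
The 10 kg side's 65.606 N exceeds the other side's 17.207 N, so that mass slides down and the 3 kg mass slides up. Taking that direction as positive, Newton's second law for the whole system gives 65.606 − 17.207 = (3 + 10) a, so a = 48.399 / 13 = 3.7230 m/s².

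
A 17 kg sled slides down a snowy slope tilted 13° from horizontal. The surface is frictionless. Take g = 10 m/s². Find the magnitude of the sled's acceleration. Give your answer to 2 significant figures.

Resolving the weight along the incline: the component pulling the sled down the slope is mg sin 13° = 17 × 10 × 0.2250 = 38.250 N, and the normal force is N = mg cos 13° = 17 × 10 × 0.9744 = 165.648 N.
With no friction the net force along the incline is 38.250 N, so a = g sin 13° = 38.250 / 17 = 2.2500 m/s².

2.2 m/s²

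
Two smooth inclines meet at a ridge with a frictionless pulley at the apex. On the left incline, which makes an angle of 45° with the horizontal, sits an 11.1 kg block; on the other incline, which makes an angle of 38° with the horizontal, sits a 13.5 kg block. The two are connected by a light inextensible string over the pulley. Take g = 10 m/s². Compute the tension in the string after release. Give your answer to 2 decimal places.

80.58 N

Resolve each weight along its own incline: the 11.1 kg mass has component 11.1 × 10 × sin 45° = 78.489 N down its slope, and the 13.5 kg mass has 13.5 × 10 × sin 38° = 83.114 N down its slope.
The 13.5 kg side's 83.114 N exceeds the other side's 78.489 N, so that mass slides down and the 11.1 kg mass slides up. Taking that direction as positive, Newton's second law for the whole system gives 83.114 − 78.489 = (11.1 + 13.5) a, so a = 4.625 / 24.6 = 0.1880 m/s².
For the 11.1 kg mass (up-slope positive): T − 78.489 = 11.1 × 0.1880, so T = 80.576 N.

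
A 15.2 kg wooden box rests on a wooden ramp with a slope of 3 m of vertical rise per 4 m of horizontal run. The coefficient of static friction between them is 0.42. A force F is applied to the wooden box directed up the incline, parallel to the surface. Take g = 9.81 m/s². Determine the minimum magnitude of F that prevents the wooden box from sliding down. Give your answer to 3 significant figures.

39.4 N

The normal force is N = mg cos 36.87° = 119.290 N. With F at its minimum the wooden box is on the verge of sliding down, so static friction is at its maximum μ_s N = 0.42 × 119.290 = 50.102 N and acts up the slope.
Equilibrium along the incline: F + μ_s N = mg sin 36.87°, so F = 89.467 − 50.102 = 39.365 N.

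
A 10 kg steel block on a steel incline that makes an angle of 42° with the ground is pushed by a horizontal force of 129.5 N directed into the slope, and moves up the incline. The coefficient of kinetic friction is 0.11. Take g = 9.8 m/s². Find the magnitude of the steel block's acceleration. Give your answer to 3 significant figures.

The horizontal push has components F cos 42° = 129.5 × 0.7431 = 96.231 N up the incline and F sin 42° = 129.5 × 0.6691 = 86.648 N pressing into the surface.
The normal force is therefore N = mg cos 42° + F sin 42° = 72.824 + 86.648 = 159.472 N, and kinetic friction down the slope is μN = 0.11 × 159.472 = 17.542 N.
Along the incline: F cos 42° − mg sin 42° − μN = ma, so 96.231 − 65.572 − 17.542 = 10 a, giving a = 1.3117 m/s².

1.31 m/s²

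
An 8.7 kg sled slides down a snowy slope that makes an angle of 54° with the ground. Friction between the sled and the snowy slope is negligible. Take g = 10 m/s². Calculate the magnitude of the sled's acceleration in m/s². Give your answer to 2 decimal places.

8.09 m/s²

Resolving the weight along the incline: the component pulling the sled down the slope is mg sin 54° = 8.7 × 10 × 0.8090 = 70.383 N, and the normal force is N = mg cos 54° = 8.7 × 10 × 0.5878 = 51.139 N.
With no friction the net force along the incline is 70.383 N, so a = g sin 54° = 70.383 / 8.7 = 8.0900 m/s².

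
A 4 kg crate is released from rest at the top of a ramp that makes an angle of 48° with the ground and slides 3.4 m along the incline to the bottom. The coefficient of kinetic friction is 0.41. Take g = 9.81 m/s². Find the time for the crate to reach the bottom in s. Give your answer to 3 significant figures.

The weight component along the incline is mg sin 48° = 29.161 N and the normal force is N = mg cos 48° = 26.257 N.
Friction up the slope is f = μN = 0.41 × 26.257 = 10.765 N, so the net downslope force is 29.161 − 10.765 = 18.396 N and a = 18.396 / 4 = 4.5990 m/s².
Starting from rest, L = ½at², so t = √(2L/a) = √(2 × 3.4 / 4.5990) = 1.2160 s.

1.22 s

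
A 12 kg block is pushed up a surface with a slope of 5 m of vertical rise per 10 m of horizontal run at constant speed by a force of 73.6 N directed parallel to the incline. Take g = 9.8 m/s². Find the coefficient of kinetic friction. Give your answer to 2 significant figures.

0.20

At constant speed ΣF = 0 along the incline. The applied 73.6 N acts up the slope; the weight component mg sin 26.57° = 52.592 N and kinetic friction μN both act down the slope.
So 73.6 = 52.592 + μ × 105.185, giving μ = (73.6 − 52.592) / 105.185 = 0.1997.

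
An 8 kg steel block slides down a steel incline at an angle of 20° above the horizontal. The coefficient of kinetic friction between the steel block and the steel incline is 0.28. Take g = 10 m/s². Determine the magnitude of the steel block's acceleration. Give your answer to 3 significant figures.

0.789 m/s²

Resolving the weight along the incline: the component pulling the steel block down the slope is mg sin 20° = 8 × 10 × 0.3420 = 27.360 N, and the normal force is N = mg cos 20° = 8 × 10 × 0.9397 = 75.176 N.
Kinetic friction acts up the slope with magnitude f = μN = 0.28 × 75.176 = 21.049 N.
Net force along the incline is 27.360 − 21.049 = 6.311 N, so a = 6.311 / 8 = 0.7889 m/s².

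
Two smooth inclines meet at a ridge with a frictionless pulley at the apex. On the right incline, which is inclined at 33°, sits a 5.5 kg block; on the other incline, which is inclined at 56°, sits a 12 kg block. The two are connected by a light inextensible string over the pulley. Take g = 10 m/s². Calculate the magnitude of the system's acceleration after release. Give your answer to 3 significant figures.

3.97 m/s²

Resolve each weight along its own incline: the 5.5 kg mass has component 5.5 × 10 × sin 33° = 29.955 N down its slope, and the 12 kg mass has 12 × 10 × sin 56° = 99.485 N down its slope.
The 12 kg side's 99.485 N exceeds the other side's 29.955 N, so that mass slides down and the 5.5 kg mass slides up. Taking that direction as positive, Newton's second law for the whole system gives 99.485 − 29.955 = (5.5 + 12) a, so a = 69.530 / 17.5 = 3.9731 m/s².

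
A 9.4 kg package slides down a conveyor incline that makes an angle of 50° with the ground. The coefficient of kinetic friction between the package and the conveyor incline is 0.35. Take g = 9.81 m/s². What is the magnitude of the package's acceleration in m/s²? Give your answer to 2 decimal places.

Resolving the weight along the incline: the component pulling the package down the slope is mg sin 50° = 9.4 × 9.81 × 0.7660 = 70.636 N, and the normal force is N = mg cos 50° = 9.4 × 9.81 × 0.6428 = 59.275 N.
Kinetic friction acts up the slope with magnitude f = μN = 0.35 × 59.275 = 20.746 N.
Net force along the incline is 70.636 − 20.746 = 49.890 N, so a = 49.890 / 9.4 = 5.3074 m/s².

5.31 m/s²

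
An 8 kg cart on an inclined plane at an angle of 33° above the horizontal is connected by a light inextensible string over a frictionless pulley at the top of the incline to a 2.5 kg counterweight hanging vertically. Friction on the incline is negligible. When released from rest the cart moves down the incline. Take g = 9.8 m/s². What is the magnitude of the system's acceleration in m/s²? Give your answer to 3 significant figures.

1.73 m/s²

For the cart on the incline: the weight component along the slope is m₁g sin 33° = 8 × 9.8 × 0.5446 = 42.697 N and the normal force is N = m₁g cos 33° = 65.752 N.
Newton's second law for the cart (down-slope positive): 42.697 − T = 8 a. For the hanging counterweight (upward positive): T − 2.5 × 9.8 = 2.5 a.
Adding the two equations eliminates T: 18.197 = 10.5 a, so a = 1.7330 m/s².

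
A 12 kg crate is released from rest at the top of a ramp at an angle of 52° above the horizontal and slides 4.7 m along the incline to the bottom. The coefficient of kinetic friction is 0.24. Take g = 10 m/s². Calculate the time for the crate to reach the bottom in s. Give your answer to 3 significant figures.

The weight component along the incline is mg sin 52° = 94.561 N and the normal force is N = mg cos 52° = 73.879 N.
Friction up the slope is f = μN = 0.24 × 73.879 = 17.731 N, so the net downslope force is 94.561 − 17.731 = 76.830 N and a = 76.830 / 12 = 6.4025 m/s².
Starting from rest, L = ½at², so t = √(2L/a) = √(2 × 4.7 / 6.4025) = 1.2117 s.

1.21 s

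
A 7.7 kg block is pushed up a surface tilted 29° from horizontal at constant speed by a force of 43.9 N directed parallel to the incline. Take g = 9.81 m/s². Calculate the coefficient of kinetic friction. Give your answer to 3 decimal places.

0.110

At constant speed ΣF = 0 along the incline. The applied 43.9 N acts up the slope; the weight component mg sin 29° = 36.621 N and kinetic friction μN both act down the slope.
So 43.9 = 36.621 + μ × 66.066, giving μ = (43.9 − 36.621) / 66.066 = 0.1102.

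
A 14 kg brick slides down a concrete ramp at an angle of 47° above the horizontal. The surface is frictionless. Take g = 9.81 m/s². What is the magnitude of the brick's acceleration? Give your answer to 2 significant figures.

Resolving the weight along the incline: the component pulling the brick down the slope is mg sin 47° = 14 × 9.81 × 0.7314 = 100.450 N, and the normal force is N = mg cos 47° = 14 × 9.81 × 0.6820 = 93.666 N.
With no friction the net force along the incline is 100.450 N, so a = g sin 47° = 100.450 / 14 = 7.1750 m/s².

7.2 m/s²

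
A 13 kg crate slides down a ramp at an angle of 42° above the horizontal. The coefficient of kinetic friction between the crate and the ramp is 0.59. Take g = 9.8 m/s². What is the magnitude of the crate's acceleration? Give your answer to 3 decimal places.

2.261 m/s²

Resolving the weight along the incline: the component pulling the crate down the slope is mg sin 42° = 13 × 9.8 × 0.6691 = 85.243 N, and the normal force is N = mg cos 42° = 13 × 9.8 × 0.7431 = 94.671 N.
Kinetic friction acts up the slope with magnitude f = μN = 0.59 × 94.671 = 55.856 N.
Net force along the incline is 85.243 − 55.856 = 29.387 N, so a = 29.387 / 13 = 2.2605 m/s².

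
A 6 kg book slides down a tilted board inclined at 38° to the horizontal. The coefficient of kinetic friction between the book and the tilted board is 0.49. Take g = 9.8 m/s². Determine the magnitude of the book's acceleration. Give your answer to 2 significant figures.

2.2 m/s²

Resolving the weight along the incline: the component pulling the book down the slope is mg sin 38° = 6 × 9.8 × 0.6157 = 36.203 N, and the normal force is N = mg cos 38° = 6 × 9.8 × 0.7880 = 46.334 N.
Kinetic friction acts up the slope with magnitude f = μN = 0.49 × 46.334 = 22.704 N.
Net force along the incline is 36.203 − 22.704 = 13.499 N, so a = 13.499 / 6 = 2.2498 m/s².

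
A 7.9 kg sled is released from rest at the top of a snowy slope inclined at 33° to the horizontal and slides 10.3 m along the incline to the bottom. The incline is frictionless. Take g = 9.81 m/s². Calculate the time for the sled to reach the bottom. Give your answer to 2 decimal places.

1.96 s

The weight component along the incline is mg sin 33° = 42.209 N and the normal force is N = mg cos 33° = 64.996 N.
With no friction, a = g sin 33° = 5.3429 m/s².
Starting from rest, L = ½at², so t = √(2L/a) = √(2 × 10.3 / 5.3429) = 1.9636 s.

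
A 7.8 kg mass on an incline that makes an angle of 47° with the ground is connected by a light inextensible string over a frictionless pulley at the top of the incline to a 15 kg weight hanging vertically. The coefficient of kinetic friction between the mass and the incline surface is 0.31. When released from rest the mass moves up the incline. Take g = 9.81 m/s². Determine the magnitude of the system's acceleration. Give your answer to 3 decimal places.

For the mass on the incline: the weight component along the slope is m₁g sin 47° = 7.8 × 9.81 × 0.7314 = 55.965 N and the normal force is N = m₁g cos 47° = 52.185 N.
Kinetic friction opposes the mass's motion up the incline: f = μN = 0.31 × 52.185 = 16.177 N acting down the slope.
Newton's second law for the mass (up-slope positive): T − 55.965 − 16.177 = 7.8 a. For the hanging weight (downward positive): 15 × 9.81 − T = 15 a.
Adding the two equations eliminates T: 75.008 = 22.8 a, so a = 3.2898 m/s².

3.290 m/s²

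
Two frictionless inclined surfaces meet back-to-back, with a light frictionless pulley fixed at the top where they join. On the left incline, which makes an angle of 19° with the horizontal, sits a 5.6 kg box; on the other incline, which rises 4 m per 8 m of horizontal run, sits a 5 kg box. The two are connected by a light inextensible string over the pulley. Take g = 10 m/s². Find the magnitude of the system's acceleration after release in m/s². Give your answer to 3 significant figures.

0.390 m/s²

Resolve each weight along its own incline: the 5.6 kg mass has component 5.6 × 10 × sin 19° = 18.232 N down its slope, and the 5 kg mass has 5 × 10 × sin 26.57° = 22.361 N down its slope.
The 5 kg side's 22.361 N exceeds the other side's 18.232 N, so that mass slides down and the 5.6 kg mass slides up. Taking that direction as positive, Newton's second law for the whole system gives 22.361 − 18.232 = (5.6 + 5) a, so a = 4.129 / 10.6 = 0.3895 m/s².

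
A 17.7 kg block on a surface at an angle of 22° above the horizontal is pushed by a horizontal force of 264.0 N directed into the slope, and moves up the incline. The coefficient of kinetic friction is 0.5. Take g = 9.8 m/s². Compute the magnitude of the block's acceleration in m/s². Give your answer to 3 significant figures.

2.82 m/s²

The horizontal push has components F cos 22° = 264.0 × 0.9272 = 244.781 N up the incline and F sin 22° = 264.0 × 0.3746 = 98.894 N pressing into the surface.
The normal force is therefore N = mg cos 22° + F sin 22° = 160.832 + 98.894 = 259.726 N, and kinetic friction down the slope is μN = 0.5 × 259.726 = 129.863 N.
Along the incline: F cos 22° − mg sin 22° − μN = ma, so 244.781 − 64.978 − 129.863 = 17.7 a, giving a = 2.8215 m/s².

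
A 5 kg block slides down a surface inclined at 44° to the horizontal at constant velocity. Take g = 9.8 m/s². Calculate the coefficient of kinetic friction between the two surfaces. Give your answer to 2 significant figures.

0.97

At constant velocity the net force along the incline is zero: mg sin 44° = μ mg cos 44°.
So μ = tan 44° = 0.6947 / 0.7193 = 0.9658.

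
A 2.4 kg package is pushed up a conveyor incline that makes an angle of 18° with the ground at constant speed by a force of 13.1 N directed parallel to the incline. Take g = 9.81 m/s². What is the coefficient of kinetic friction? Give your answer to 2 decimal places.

At constant speed ΣF = 0 along the incline. The applied 13.1 N acts up the slope; the weight component mg sin 18° = 7.275 N and kinetic friction μN both act down the slope.
So 13.1 = 7.275 + μ × 22.392, giving μ = (13.1 − 7.275) / 22.392 = 0.2601.

0.26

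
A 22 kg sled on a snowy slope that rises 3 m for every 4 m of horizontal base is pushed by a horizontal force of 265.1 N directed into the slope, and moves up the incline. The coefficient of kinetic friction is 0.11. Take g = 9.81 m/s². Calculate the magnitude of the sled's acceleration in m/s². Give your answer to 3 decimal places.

The horizontal push has components F cos 36.87° = 265.1 × 0.8000 = 212.080 N up the incline and F sin 36.87° = 265.1 × 0.6000 = 159.060 N pressing into the surface.
The normal force is therefore N = mg cos 36.87° + F sin 36.87° = 172.656 + 159.060 = 331.716 N, and kinetic friction down the slope is μN = 0.11 × 331.716 = 36.489 N.
Along the incline: F cos 36.87° − mg sin 36.87° − μN = ma, so 212.080 − 129.492 − 36.489 = 22 a, giving a = 2.0954 m/s².

2.095 m/s²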